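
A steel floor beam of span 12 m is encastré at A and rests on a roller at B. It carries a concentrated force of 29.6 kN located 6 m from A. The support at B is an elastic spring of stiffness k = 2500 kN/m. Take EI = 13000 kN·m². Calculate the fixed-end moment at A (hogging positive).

M_A = 67.59 kN·m

Remove the prop at B; the released (primary) structure is a cantilever built in at A.
Downward deflection at the released point B due to the loads:
  point load 29.6 at a = 6: Pa²(3L − a)/(6EI) = 5328/EI
Tip deflection under a unit load at B: L³/(3EI) = 576/EI.
With EI = 13000 kN·m²: δ_0 = 0.40985 m and δ_{BB} = 0.044308 m/kN.
Compatibility — the spring shortens by R_B/k under the reaction it provides: δ_0 − R_B·δ_{BB} = R_B/k. With 1/k = 0.0004 m/kN, R_B = δ_0 / (δ_{BB} + 1/k) = 0.40985 / (0.044308 + 0.0004) = 9.167 kN.
Moment equilibrium about A: M_A = Σ(load moments about A) − R_B·L = 177.6 − 9.167×12 = 67.59 kN·m.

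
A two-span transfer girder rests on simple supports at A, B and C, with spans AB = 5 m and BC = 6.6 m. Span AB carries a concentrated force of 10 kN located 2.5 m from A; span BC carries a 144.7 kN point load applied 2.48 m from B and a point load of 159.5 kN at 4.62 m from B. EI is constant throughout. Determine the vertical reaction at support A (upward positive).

R_A = -32.86 kN

Release continuity at B by inserting a hinge; the redundant is the internal moment M_B. The primary structure is two simply-supported spans AB and BC.
End slopes at the hinge B, treating each span as simply supported:
  span AB: point load 10 at a = 2.5: Pab(L + a)/(6LEI) = 15.62/EI
  span BC: point load 144.7 at a = 2.48: Pab(L + b)/(6LEI) = 400.2/EI
  span BC: point load 159.5 at a = 4.62: Pab(L + b)/(6LEI) = 316.1/EI
  relative rotation θ_0 = (15.62 + 716.4)/EI = 732/EI
A unit hogging moment at B produces rotation L₁/(3EI) + L₂/(3EI) = 3.867/EI.
Compatibility: M_B·(L₁+L₂)/(3EI) = θ_0, giving M_B = 189.3 kN·m (hogging).
Span AB, ΣM about A with M_B applied at B: R_B^{AB}·5 = 25 + 189.3, so R_B^{AB} = 42.86 kN and R_A = 10 − 42.86 = -32.86 kN.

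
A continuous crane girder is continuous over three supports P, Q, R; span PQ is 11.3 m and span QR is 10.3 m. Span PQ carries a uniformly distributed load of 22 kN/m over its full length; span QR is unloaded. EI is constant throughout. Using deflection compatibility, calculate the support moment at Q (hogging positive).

M_Q = 183.7 kN·m

Insert a hinge at Q; M_Q is the redundant, and each span becomes simply supported.
End slopes at the hinge Q, treating each span as simply supported:
  span PQ: UDL 22: wL³/(24EI) = 1323/EI
  relative rotation θ_0 = (1323 + 0)/EI = 1323/EI
A unit hogging moment at Q produces rotation L₁/(3EI) + L₂/(3EI) = 7.2/EI.
Slope continuity at Q: θ_0 = M_Q·7.2/EI, so M_Q = 1323/7.2 = 183.7 kN·m (hogging).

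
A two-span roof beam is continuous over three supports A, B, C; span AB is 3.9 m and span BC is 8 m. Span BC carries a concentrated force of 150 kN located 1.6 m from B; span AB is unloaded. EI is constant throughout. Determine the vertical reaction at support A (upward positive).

Insert a hinge at B; M_B is the redundant, and each span becomes simply supported.
Discontinuity in slope at B on the released structure — sum the simple-span end rotations:
  span BC: point load 150 at a = 1.6: Pab(L + b)/(6LEI) = 460.8/EI
  relative rotation θ_0 = (0 + 460.8)/EI = 460.8/EI
A unit hogging moment at B produces rotation L₁/(3EI) + L₂/(3EI) = 3.967/EI.
Slope continuity at B: θ_0 = M_B·3.967/EI, so M_B = 460.8/3.967 = 116.2 kN·m (hogging).
Span AB, ΣM about A with M_B applied at B: R_B^{AB}·3.9 = 0 + 116.2, so R_B^{AB} = 29.79 kN and R_A = 0 − 29.79 = -29.79 kN.

R_A = -29.79 kN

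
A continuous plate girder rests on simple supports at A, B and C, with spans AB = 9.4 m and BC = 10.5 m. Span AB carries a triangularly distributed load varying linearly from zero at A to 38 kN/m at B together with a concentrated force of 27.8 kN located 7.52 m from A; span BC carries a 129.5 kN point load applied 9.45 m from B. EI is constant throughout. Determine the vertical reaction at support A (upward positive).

Release continuity at B by inserting a hinge; the redundant is the internal moment M_B. The primary structure is two simply-supported spans AB and BC.
Rotations at B on the released spans (each span's end-slope, ×1/EI):
  span AB: triangular load, peak 38: w₀L³/(45EI) = 701.4/EI
  span AB: point load 27.8 at a = 7.52: Pab(L + a)/(6LEI) = 117.9/EI
  span BC: point load 129.5 at a = 9.45: Pab(L + b)/(6LEI) = 235.6/EI
  relative rotation θ_0 = (819.3 + 235.6)/EI = 1055/EI
A unit hogging moment at B produces rotation L₁/(3EI) + L₂/(3EI) = 6.633/EI.
Slope continuity at B: θ_0 = M_B·6.633/EI, so M_B = 1055/6.633 = 159 kN·m (hogging).
Span AB, ΣM about A with M_B applied at B: R_B^{AB}·9.4 = 1328 + 159, so R_B^{AB} = 158.2 kN and R_A = 206.4 − 158.2 = 48.18 kN.

R_A = 48.18 kN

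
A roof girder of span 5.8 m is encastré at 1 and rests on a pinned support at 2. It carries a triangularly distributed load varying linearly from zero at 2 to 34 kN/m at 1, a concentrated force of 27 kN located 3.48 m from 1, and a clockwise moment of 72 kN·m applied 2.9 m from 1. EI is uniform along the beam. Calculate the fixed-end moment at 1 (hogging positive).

M_1 = 93.56 kN·m

Take the reaction at 2 as the redundant and release it; the primary structure is a cantilever fixed at 1.
Primary-structure tip deflection at 2 by superposition:
  triangular load, peak 34 at the fixed end: w₀L⁴/(30EI) = 1283/EI
  point load 27 at a = 3.48: Pa²(3L − a)/(6EI) = 758.6/EI
  clockwise couple 72 at a = 2.9: M₀a(2L − a)/(2EI) = 908.3/EI
  δ_0 = 2949/EI
Flexibility coefficient — unit upward force at 2: δ_{22} = L³/(3EI) = 65.04/EI.
Compatibility at 2: δ_0 − R_2·δ_{22} = 0, so R_2 = 2949/65.04 = 45.35 kN.
Moment equilibrium about 1: M_1 = Σ(load moments about 1) − R_2·L = 356.6 − 45.35×5.8 = 93.56 kN·m.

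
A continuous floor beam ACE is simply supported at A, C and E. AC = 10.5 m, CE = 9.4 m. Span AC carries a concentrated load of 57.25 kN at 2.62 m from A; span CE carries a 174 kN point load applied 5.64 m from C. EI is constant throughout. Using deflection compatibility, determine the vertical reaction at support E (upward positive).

Insert a hinge at C; M_C is the redundant, and each span becomes simply supported.
Discontinuity in slope at C on the released structure — sum the simple-span end rotations:
  span AC: point load 57.25 at a = 2.62: Pab(L + a)/(6LEI) = 246.1/EI
  span CE: point load 174 at a = 5.64: Pab(L + b)/(6LEI) = 861/EI
  relative rotation θ_0 = (246.1 + 861)/EI = 1107/EI
A unit hogging moment at C produces rotation L₁/(3EI) + L₂/(3EI) = 6.633/EI.
Slope continuity at C: θ_0 = M_C·6.633/EI, so M_C = 1107/6.633 = 166.9 kN·m (hogging).
Span CE, ΣM about E: R_C^{CE}·9.4 = 654.2 + 166.9, so R_C^{CE} = 87.36 kN and R_E = 174 − 87.36 = 86.64 kN.

R_E = 86.64 kN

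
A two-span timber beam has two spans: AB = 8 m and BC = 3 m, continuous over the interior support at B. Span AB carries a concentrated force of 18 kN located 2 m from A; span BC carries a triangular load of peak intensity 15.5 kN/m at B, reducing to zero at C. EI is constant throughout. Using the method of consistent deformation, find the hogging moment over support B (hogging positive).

M_B = 14.81 kN·m

Insert a hinge at B; M_B is the redundant, and each span becomes simply supported.
Discontinuity in slope at B on the released structure — sum the simple-span end rotations:
  span AB: point load 18 at a = 2: Pab(L + a)/(6LEI) = 45/EI
  span BC: triangular load, peak 15.5: w₀L³/(45EI) = 9.3/EI
  relative rotation θ_0 = (45 + 9.3)/EI = 54.3/EI
A unit hogging moment at B produces rotation L₁/(3EI) + L₂/(3EI) = 3.667/EI.
Slope continuity at B: θ_0 = M_B·3.667/EI, so M_B = 54.3/3.667 = 14.81 kN·m (hogging).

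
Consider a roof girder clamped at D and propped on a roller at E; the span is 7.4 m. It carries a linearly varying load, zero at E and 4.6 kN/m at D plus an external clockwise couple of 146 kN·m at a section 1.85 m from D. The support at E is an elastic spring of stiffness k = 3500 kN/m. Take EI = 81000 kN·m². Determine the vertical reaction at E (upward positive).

R_E = 13.96 kN

Choose R_E as the redundant. The primary structure is the cantilever fixed at D.
Primary-structure tip deflection at E by superposition:
  triangular load, peak 4.6 at the fixed end: w₀L⁴/(30EI) = 459.8/EI
  clockwise couple 146 at a = 1.85: M₀a(2L − a)/(2EI) = 1749/EI
  δ_0 = 2209/EI
Tip deflection under a unit load at E: L³/(3EI) = 135.1/EI.
With EI = 81000 kN·m²: δ_0 = 0.027268 m and δ_{EE} = 0.001668 m/kN.
Compatibility — the spring shortens by R_E/k under the reaction it provides: δ_0 − R_E·δ_{EE} = R_E/k. With 1/k = 0.000286 m/kN, R_E = δ_0 / (δ_{EE} + 1/k) = 0.027268 / (0.001668 + 0.000286) = 13.96 kN.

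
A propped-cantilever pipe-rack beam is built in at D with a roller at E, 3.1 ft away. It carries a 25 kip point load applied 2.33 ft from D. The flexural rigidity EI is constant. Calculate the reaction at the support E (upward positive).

Remove the prop at E; the released (primary) structure is a cantilever built in at D.
Primary-structure tip deflection at E by superposition:
  point load 25 at a = 2.33: Pa²(3L − a)/(6EI) = 157.7/EI
Flexibility coefficient — unit upward force at E: δ_{EE} = L³/(3EI) = 9.93/EI.
The prop prevents deflection at E: R_E = δ_0/δ_{EE} = 157.7/9.93 = 15.88 kip.

R_E = 15.88 kip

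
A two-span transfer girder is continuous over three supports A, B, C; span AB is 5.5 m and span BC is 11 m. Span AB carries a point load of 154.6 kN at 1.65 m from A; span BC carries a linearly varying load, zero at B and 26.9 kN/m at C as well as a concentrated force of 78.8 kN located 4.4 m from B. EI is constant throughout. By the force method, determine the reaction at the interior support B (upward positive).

Release continuity at B by inserting a hinge; the redundant is the internal moment M_B. The primary structure is two simply-supported spans AB and BC.
Rotations at B on the released spans (each span's end-slope, ×1/EI):
  span AB: point load 154.6 at a = 1.65: Pab(L + a)/(6LEI) = 212.8/EI
  span BC: triangular load, peak 26.9: 7w₀L³/(360EI) = 696.2/EI
  span BC: point load 78.8 at a = 4.4: Pab(L + b)/(6LEI) = 610.2/EI
  relative rotation θ_0 = (212.8 + 1306)/EI = 1519/EI
A unit hogging moment at B produces rotation L₁/(3EI) + L₂/(3EI) = 5.5/EI.
Compatibility: M_B·(L₁+L₂)/(3EI) = θ_0, giving M_B = 276.2 kN·m (hogging).
Span AB, ΣM about A with M_B applied at B: R_B^{AB}·5.5 = 255.1 + 276.2, so R_B^{AB} = 96.6 kN and R_A = 154.6 − 96.6 = 58 kN.
Span BC, ΣM about C: R_B^{BC}·11 = 1063 + 276.2, so R_B^{BC} = 121.7 kN and R_C = 226.8 − 121.7 = 105 kN.
R_B = 96.6 + 121.7 = 218.3 kN.

R_B = 218.3 kN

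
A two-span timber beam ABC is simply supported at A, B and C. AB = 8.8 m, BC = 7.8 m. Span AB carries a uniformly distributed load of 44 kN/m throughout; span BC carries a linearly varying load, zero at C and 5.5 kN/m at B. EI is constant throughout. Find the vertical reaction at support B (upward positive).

R_B = 265 kN

Insert a hinge at B; M_B is the redundant, and each span becomes simply supported.
End slopes at the hinge B, treating each span as simply supported:
  span AB: UDL 44: wL³/(24EI) = 1249/EI
  span BC: triangular load, peak 5.5: w₀L³/(45EI) = 58/EI
  relative rotation θ_0 = (1249 + 58)/EI = 1307/EI
A unit hogging moment at B produces rotation L₁/(3EI) + L₂/(3EI) = 5.533/EI.
Compatibility: M_B·(L₁+L₂)/(3EI) = θ_0, giving M_B = 236.3 kN·m (hogging).
Span AB, ΣM about A with M_B applied at B: R_B^{AB}·8.8 = 1704 + 236.3, so R_B^{AB} = 220.4 kN and R_A = 387.2 − 220.4 = 166.8 kN.
Span BC, ΣM about C: R_B^{BC}·7.8 = 111.5 + 236.3, so R_B^{BC} = 44.59 kN and R_C = 21.45 − 44.59 = -23.14 kN.
R_B = 220.4 + 44.59 = 265 kN.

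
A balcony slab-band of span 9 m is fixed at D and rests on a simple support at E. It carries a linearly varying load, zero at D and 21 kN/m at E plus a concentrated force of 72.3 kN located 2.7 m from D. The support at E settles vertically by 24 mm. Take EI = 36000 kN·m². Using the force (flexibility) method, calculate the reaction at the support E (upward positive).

Take the reaction at E as the redundant and release it; the primary structure is a cantilever fixed at D.
Deflection at E on the released cantilever, summing each load's contribution:
  triangular load, peak 21 at the free end: 11w₀L⁴/(120EI) = 12630/EI
  point load 72.3 at a = 2.7: Pa²(3L − a)/(6EI) = 2135/EI
  δ_0 = 14765/EI
Flexibility coefficient — unit upward force at E: δ_{EE} = L³/(3EI) = 243/EI.
With EI = 36000 kN·m²: δ_0 = 0.41013 m and δ_{EE} = 0.00675 m/kN.
Compatibility — the beam at E must follow the support down by 0.024 m: δ_0 − R_E·δ_{EE} = 0.024, so R_E = (0.41013 − 0.024)/0.00675 = 57.2 kN.

R_E = 57.2 kN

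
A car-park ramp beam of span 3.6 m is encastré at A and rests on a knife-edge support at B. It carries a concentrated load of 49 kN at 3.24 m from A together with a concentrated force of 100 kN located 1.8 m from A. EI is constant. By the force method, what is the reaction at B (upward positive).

R_B = 72.92 kN

Release the roller at B. Primary structure: cantilever fixed at A.
Free-end deflection of the primary structure under the applied loading (downward +):
  point load 49 at a = 3.24: Pa²(3L − a)/(6EI) = 648.1/EI
  point load 100 at a = 1.8: Pa²(3L − a)/(6EI) = 486/EI
  δ_0 = 1134/EI
Flexibility coefficient — unit upward force at B: δ_{BB} = L³/(3EI) = 15.55/EI.
The prop prevents deflection at B: R_B = δ_0/δ_{BB} = 1134/15.55 = 72.92 kN.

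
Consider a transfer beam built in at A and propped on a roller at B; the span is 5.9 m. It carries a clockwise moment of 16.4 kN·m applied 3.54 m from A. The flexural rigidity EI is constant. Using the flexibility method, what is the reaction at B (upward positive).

Choose R_B as the redundant. The primary structure is the cantilever fixed at A.
Deflection at B on the released cantilever, summing each load's contribution:
  clockwise couple 16.4 at a = 3.54: M₀a(2L − a)/(2EI) = 239.8/EI
Tip deflection under a unit load at B: L³/(3EI) = 68.46/EI.
Compatibility at B: δ_0 − R_B·δ_{BB} = 0, so R_B = 239.8/68.46 = 3.502 kN.

R_B = 3.502 kN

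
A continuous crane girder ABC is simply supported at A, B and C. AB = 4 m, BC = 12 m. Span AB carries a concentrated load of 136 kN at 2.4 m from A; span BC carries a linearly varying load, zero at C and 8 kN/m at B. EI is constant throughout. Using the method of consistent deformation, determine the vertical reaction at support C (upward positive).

R_C = 9.024 kN

Release continuity at B by inserting a hinge; the redundant is the internal moment M_B. The primary structure is two simply-supported spans AB and BC.
Discontinuity in slope at B on the released structure — sum the simple-span end rotations:
  span AB: point load 136 at a = 2.4: Pab(L + a)/(6LEI) = 139.3/EI
  span BC: triangular load, peak 8: w₀L³/(45EI) = 307.2/EI
  relative rotation θ_0 = (139.3 + 307.2)/EI = 446.5/EI
A unit hogging moment at B produces rotation L₁/(3EI) + L₂/(3EI) = 5.333/EI.
Compatibility: M_B·(L₁+L₂)/(3EI) = θ_0, giving M_B = 83.71 kN·m (hogging).
Span BC, ΣM about C: R_B^{BC}·12 = 384 + 83.71, so R_B^{BC} = 38.98 kN and R_C = 48 − 38.98 = 9.024 kN.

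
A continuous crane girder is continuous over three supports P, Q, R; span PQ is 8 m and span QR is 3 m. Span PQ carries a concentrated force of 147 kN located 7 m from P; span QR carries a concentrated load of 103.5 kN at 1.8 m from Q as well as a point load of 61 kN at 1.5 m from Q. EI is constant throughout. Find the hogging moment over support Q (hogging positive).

M_Q = 111.3 kN·m

Release continuity at Q by inserting a hinge; the redundant is the internal moment M_Q. The primary structure is two simply-supported spans PQ and QR.
Rotations at Q on the released spans (each span's end-slope, ×1/EI):
  span PQ: point load 147 at a = 7: Pab(L + a)/(6LEI) = 321.6/EI
  span QR: point load 103.5 at a = 1.8: Pab(L + b)/(6LEI) = 52.16/EI
  span QR: point load 61 at a = 1.5: Pab(L + b)/(6LEI) = 34.31/EI
  relative rotation θ_0 = (321.6 + 86.48)/EI = 408/EI
A unit hogging moment at Q produces rotation L₁/(3EI) + L₂/(3EI) = 3.667/EI.
Slope continuity at Q: θ_0 = M_Q·3.667/EI, so M_Q = 408/3.667 = 111.3 kN·m (hogging).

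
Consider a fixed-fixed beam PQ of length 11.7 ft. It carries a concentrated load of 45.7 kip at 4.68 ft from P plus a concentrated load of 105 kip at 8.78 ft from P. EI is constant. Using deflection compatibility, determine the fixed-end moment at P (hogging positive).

Take the two fixed-end moments M_P, M_Q as redundants; the released structure is the simple span PQ.
On the primary (simply-supported) span, the end slopes from the loading are:
  at P: point load 45.7 at a = 4.68: Pab(L + b)/(6LEI) = 400.4/EI
  at Q: point load 45.7 at a = 4.68: Pab(L + a)/(6LEI) = 350.3/EI
  at P: point load 105 at a = 8.78: Pab(L + b)/(6LEI) = 560.6/EI
  at Q: point load 105 at a = 8.78: Pab(L + a)/(6LEI) = 785.3/EI
  θ_P0 = 961/EI,  θ_Q0 = 1136/EI
Flexibility coefficients: a unit moment at one end gives L/(3EI) there and L/(6EI) at the far end, so f₁₁ = f₂₂ = 3.9/EI and f₁₂ = f₂₁ = 1.95/EI.
Compatibility — zero rotation at each built-in end:
  3.9 M_P + 1.95 M_Q = 961
  1.95 M_P + 3.9 M_Q = 1136
Solving the pair gives M_P = 134.4 kip·ft and M_Q = 224 kip·ft (hogging).

M_P = 134.4 kip·ft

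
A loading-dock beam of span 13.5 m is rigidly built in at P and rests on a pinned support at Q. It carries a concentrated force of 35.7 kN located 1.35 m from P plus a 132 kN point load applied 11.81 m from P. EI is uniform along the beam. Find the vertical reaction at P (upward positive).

Choose R_Q as the redundant. The primary structure is the cantilever fixed at P.
Downward deflection at the released point Q due to the loads:
  point load 35.7 at a = 1.35: Pa²(3L − a)/(6EI) = 424.5/EI
  point load 132 at a = 11.81: Pa²(3L − a)/(6EI) = 88035/EI
  δ_0 = 88459/EI
Tip deflection under a unit load at Q: L³/(3EI) = 820.1/EI.
The prop prevents deflection at Q: R_Q = δ_0/δ_{QQ} = 88459/820.1 = 107.9 kN.
Vertical equilibrium: R_P = ΣP − R_Q = 167.7 − 107.9 = 59.84 kN.

R_P = 59.84 kN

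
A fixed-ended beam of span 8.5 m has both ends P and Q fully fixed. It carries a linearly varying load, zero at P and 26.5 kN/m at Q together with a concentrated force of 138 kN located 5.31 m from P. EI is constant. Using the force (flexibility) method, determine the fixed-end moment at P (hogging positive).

Release both end moments; the primary structure is a simply-supported span PQ with redundants M_P and M_Q.
On the primary (simply-supported) span, the end slopes from the loading are:
  at P: triangular load, peak 26.5: 7w₀L³/(360EI) = 316.4/EI
  at Q: triangular load, peak 26.5: w₀L³/(45EI) = 361.7/EI
  at P: point load 138 at a = 5.31: Pab(L + b)/(6LEI) = 535.8/EI
  at Q: point load 138 at a = 5.31: Pab(L + a)/(6LEI) = 633/EI
  θ_P0 = 852.3/EI,  θ_Q0 = 994.6/EI
Flexibility coefficients: a unit moment at one end gives L/(3EI) there and L/(6EI) at the far end, so f₁₁ = f₂₂ = 2.833/EI and f₁₂ = f₂₁ = 1.417/EI.
Compatibility — zero rotation at each built-in end:
  2.833 M_P + 1.417 M_Q = 852.3
  1.417 M_P + 2.833 M_Q = 994.6
Solving the pair gives M_P = 167 kN·m and M_Q = 267.5 kN·m (hogging).

M_P = 167 kN·m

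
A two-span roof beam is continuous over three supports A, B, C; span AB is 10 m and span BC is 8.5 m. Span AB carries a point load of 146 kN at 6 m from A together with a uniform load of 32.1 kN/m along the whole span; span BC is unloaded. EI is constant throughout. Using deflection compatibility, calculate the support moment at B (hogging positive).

Take M_B as the redundant. Released structure: two simple spans AB and BC with a hinge at B.
Rotations at B on the released spans (each span's end-slope, ×1/EI):
  span AB: point load 146 at a = 6: Pab(L + a)/(6LEI) = 934.4/EI
  span AB: UDL 32.1: wL³/(24EI) = 1338/EI
  relative rotation θ_0 = (2272 + 0)/EI = 2272/EI
A unit hogging moment at B produces rotation L₁/(3EI) + L₂/(3EI) = 6.167/EI.
Slope continuity at B: θ_0 = M_B·6.167/EI, so M_B = 2272/6.167 = 368.4 kN·m (hogging).

M_B = 368.4 kN·m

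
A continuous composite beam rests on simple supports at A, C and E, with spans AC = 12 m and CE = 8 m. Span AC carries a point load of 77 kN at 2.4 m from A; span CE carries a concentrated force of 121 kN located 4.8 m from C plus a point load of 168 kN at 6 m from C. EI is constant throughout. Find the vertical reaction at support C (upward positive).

R_C = 143.6 kN

Release continuity at C by inserting a hinge; the redundant is the internal moment M_C. The primary structure is two simply-supported spans AC and CE.
Rotations at C on the released spans (each span's end-slope, ×1/EI):
  span AC: point load 77 at a = 2.4: Pab(L + a)/(6LEI) = 354.8/EI
  span CE: point load 121 at a = 4.8: Pab(L + b)/(6LEI) = 433.7/EI
  span CE: point load 168 at a = 6: Pab(L + b)/(6LEI) = 420/EI
  relative rotation θ_0 = (354.8 + 853.7)/EI = 1208/EI
A unit hogging moment at C produces rotation L₁/(3EI) + L₂/(3EI) = 6.667/EI.
Slope continuity at C: θ_0 = M_C·6.667/EI, so M_C = 1208/6.667 = 181.3 kN·m (hogging).
Span AC, ΣM about A with M_C applied at C: R_C^{AC}·12 = 184.8 + 181.3, so R_C^{AC} = 30.51 kN and R_A = 77 − 30.51 = 46.49 kN.
Span CE, ΣM about E: R_C^{CE}·8 = 723.2 + 181.3, so R_C^{CE} = 113.1 kN and R_E = 289 − 113.1 = 175.9 kN.
R_C = 30.51 + 113.1 = 143.6 kN.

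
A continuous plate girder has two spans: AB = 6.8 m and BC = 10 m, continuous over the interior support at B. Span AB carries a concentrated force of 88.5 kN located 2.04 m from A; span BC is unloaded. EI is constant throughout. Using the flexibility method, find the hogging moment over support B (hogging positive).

Insert a hinge at B; M_B is the redundant, and each span becomes simply supported.
Rotations at B on the released spans (each span's end-slope, ×1/EI):
  span AB: point load 88.5 at a = 2.04: Pab(L + a)/(6LEI) = 186.2/EI
  relative rotation θ_0 = (186.2 + 0)/EI = 186.2/EI
A unit hogging moment at B produces rotation L₁/(3EI) + L₂/(3EI) = 5.6/EI.
Slope continuity at B: θ_0 = M_B·5.6/EI, so M_B = 186.2/5.6 = 33.25 kN·m (hogging).

M_B = 33.25 kN·m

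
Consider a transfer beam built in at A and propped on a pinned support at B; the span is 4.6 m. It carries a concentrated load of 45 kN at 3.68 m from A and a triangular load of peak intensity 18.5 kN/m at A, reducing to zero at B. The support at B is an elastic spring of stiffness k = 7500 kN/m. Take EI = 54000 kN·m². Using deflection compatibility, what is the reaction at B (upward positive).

Take the reaction at B as the redundant and release it; the primary structure is a cantilever fixed at A.
Deflection at B on the released cantilever, summing each load's contribution:
  point load 45 at a = 3.68: Pa²(3L − a)/(6EI) = 1028/EI
  triangular load, peak 18.5 at the fixed end: w₀L⁴/(30EI) = 276.1/EI
  δ_0 = 1304/EI
Flexibility coefficient — unit upward force at B: δ_{BB} = L³/(3EI) = 32.45/EI.
With EI = 54000 kN·m²: δ_0 = 0.024148 m and δ_{BB} = 0.000601 m/kN.
Compatibility — the spring shortens by R_B/k under the reaction it provides: δ_0 − R_B·δ_{BB} = R_B/k. With 1/k = 0.000133 m/kN, R_B = δ_0 / (δ_{BB} + 1/k) = 0.024148 / (0.000601 + 0.000133) = 32.89 kN.

R_B = 32.89 kN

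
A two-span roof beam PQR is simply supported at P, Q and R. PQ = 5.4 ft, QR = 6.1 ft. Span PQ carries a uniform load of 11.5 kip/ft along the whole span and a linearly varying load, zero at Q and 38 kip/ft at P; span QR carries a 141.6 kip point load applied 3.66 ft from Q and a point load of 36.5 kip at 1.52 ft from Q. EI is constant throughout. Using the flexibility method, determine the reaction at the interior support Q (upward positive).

Release continuity at Q by inserting a hinge; the redundant is the internal moment M_Q. The primary structure is two simply-supported spans PQ and QR.
End slopes at the hinge Q, treating each span as simply supported:
  span PQ: UDL 11.5: wL³/(24EI) = 75.45/EI
  span PQ: triangular load, peak 38: 7w₀L³/(360EI) = 116.3/EI
  span QR: point load 141.6 at a = 3.66: Pab(L + b)/(6LEI) = 295.1/EI
  span QR: point load 36.5 at a = 1.52: Pab(L + b)/(6LEI) = 74.15/EI
  relative rotation θ_0 = (191.8 + 369.2)/EI = 561/EI
A unit hogging moment at Q produces rotation L₁/(3EI) + L₂/(3EI) = 3.833/EI.
Compatibility: M_Q·(L₁+L₂)/(3EI) = θ_0, giving M_Q = 146.3 kip·ft (hogging).
Span PQ, ΣM about P with M_Q applied at Q: R_Q^{PQ}·5.4 = 352.4 + 146.3, so R_Q^{PQ} = 92.35 kip and R_P = 164.7 − 92.35 = 72.35 kip.
Span QR, ΣM about R: R_Q^{QR}·6.1 = 512.7 + 146.3, so R_Q^{QR} = 108 kip and R_R = 178.1 − 108 = 70.06 kip.
R_Q = 92.35 + 108 = 200.4 kip.

R_Q = 200.4 kip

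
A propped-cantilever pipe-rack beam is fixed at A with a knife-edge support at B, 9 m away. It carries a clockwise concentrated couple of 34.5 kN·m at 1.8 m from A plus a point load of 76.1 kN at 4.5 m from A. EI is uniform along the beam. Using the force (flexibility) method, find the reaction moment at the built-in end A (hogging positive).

M_A = 144.3 kN·m

Take the reaction at B as the redundant and release it; the primary structure is a cantilever fixed at A.
Free-end deflection of the primary structure under the applied loading (downward +):
  clockwise couple 34.5 at a = 1.8: M₀a(2L − a)/(2EI) = 503/EI
  point load 76.1 at a = 4.5: Pa²(3L − a)/(6EI) = 5779/EI
  δ_0 = 6282/EI
Flexibility coefficient — unit upward force at B: δ_{BB} = L³/(3EI) = 243/EI.
Compatibility at B: δ_0 − R_B·δ_{BB} = 0, so R_B = 6282/243 = 25.85 kN.
Moment equilibrium about A: M_A = Σ(load moments about A) − R_B·L = 376.9 − 25.85×9 = 144.3 kN·m.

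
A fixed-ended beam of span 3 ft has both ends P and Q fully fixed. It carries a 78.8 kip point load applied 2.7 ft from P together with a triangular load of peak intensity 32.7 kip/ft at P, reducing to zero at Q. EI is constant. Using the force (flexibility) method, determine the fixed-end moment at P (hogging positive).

Take the two fixed-end moments M_P, M_Q as redundants; the released structure is the simple span PQ.
On the primary (simply-supported) span, the end slopes from the loading are:
  at P: point load 78.8 at a = 2.7: Pab(L + b)/(6LEI) = 11.7/EI
  at Q: point load 78.8 at a = 2.7: Pab(L + a)/(6LEI) = 20.21/EI
  at P: triangular load, peak 32.7: w₀L³/(45EI) = 19.62/EI
  at Q: triangular load, peak 32.7: 7w₀L³/(360EI) = 17.17/EI
  θ_P0 = 31.32/EI,  θ_Q0 = 37.38/EI
Flexibility coefficients: a unit moment at one end gives L/(3EI) there and L/(6EI) at the far end, so f₁₁ = f₂₂ = 1/EI and f₁₂ = f₂₁ = 0.5/EI.
Compatibility — zero rotation at each built-in end:
  1 M_P + 0.5 M_Q = 31.32
  0.5 M_P + 1 M_Q = 37.38
Solving the pair gives M_P = 16.84 kip·ft and M_Q = 28.96 kip·ft (hogging).

M_P = 16.84 kip·ft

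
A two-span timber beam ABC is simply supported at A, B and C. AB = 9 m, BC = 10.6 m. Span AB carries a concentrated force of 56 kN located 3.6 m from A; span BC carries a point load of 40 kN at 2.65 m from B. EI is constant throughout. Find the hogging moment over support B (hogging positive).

M_B = 76.5 kN·m

Take M_B as the redundant. Released structure: two simple spans AB and BC with a hinge at B.
End slopes at the hinge B, treating each span as simply supported:
  span AB: point load 56 at a = 3.6: Pab(L + a)/(6LEI) = 254/EI
  span BC: point load 40 at a = 2.65: Pab(L + b)/(6LEI) = 245.8/EI
  relative rotation θ_0 = (254 + 245.8)/EI = 499.8/EI
A unit hogging moment at B produces rotation L₁/(3EI) + L₂/(3EI) = 6.533/EI.
Compatibility: M_B·(L₁+L₂)/(3EI) = θ_0, giving M_B = 76.5 kN·m (hogging).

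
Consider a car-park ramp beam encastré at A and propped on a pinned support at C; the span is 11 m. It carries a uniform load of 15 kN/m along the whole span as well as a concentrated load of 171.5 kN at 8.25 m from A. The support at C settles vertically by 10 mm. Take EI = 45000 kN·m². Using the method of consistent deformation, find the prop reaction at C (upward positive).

Remove the prop at C; the released (primary) structure is a cantilever built in at A.
Deflection at C on the released cantilever, summing each load's contribution:
  UDL 15: wL⁴/(8EI) = 27452/EI
  point load 171.5 at a = 8.25: Pa²(3L − a)/(6EI) = 48150/EI
  δ_0 = 75602/EI
Tip deflection under a unit load at C: L³/(3EI) = 443.7/EI.
With EI = 45000 kN·m²: δ_0 = 1.68 m and δ_{CC} = 0.009859 m/kN.
Compatibility — the beam at C must follow the support down by 0.01 m: δ_0 − R_C·δ_{CC} = 0.01, so R_C = (1.68 − 0.01)/0.009859 = 169.4 kN.

R_C = 169.4 kN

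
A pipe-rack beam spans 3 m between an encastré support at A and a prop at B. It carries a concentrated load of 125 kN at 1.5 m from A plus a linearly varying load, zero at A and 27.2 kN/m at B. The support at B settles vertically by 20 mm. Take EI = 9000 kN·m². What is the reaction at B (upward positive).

R_B = 41.5 kN

Choose R_B as the redundant. The primary structure is the cantilever fixed at A.
Deflection at B on the released cantilever, summing each load's contribution:
  point load 125 at a = 1.5: Pa²(3L − a)/(6EI) = 351.6/EI
  triangular load, peak 27.2 at the free end: 11w₀L⁴/(120EI) = 202/EI
  δ_0 = 553.5/EI
Tip deflection under a unit load at B: L³/(3EI) = 9/EI.
With EI = 9000 kN·m²: δ_0 = 0.061503 m and δ_{BB} = 0.001 m/kN.
Compatibility — the beam at B must follow the support down by 0.02 m: δ_0 − R_B·δ_{BB} = 0.02, so R_B = (0.061503 − 0.02)/0.001 = 41.5 kN.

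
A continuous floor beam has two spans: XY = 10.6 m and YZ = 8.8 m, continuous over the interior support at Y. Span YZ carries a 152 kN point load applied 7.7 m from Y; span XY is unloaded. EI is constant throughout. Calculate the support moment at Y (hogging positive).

Take M_Y as the redundant. Released structure: two simple spans XY and YZ with a hinge at Y.
Discontinuity in slope at Y on the released structure — sum the simple-span end rotations:
  span YZ: point load 152 at a = 7.7: Pab(L + b)/(6LEI) = 241.4/EI
  relative rotation θ_0 = (0 + 241.4)/EI = 241.4/EI
A unit hogging moment at Y produces rotation L₁/(3EI) + L₂/(3EI) = 6.467/EI.
Slope continuity at Y: θ_0 = M_Y·6.467/EI, so M_Y = 241.4/6.467 = 37.33 kN·m (hogging).

M_Y = 37.33 kN·m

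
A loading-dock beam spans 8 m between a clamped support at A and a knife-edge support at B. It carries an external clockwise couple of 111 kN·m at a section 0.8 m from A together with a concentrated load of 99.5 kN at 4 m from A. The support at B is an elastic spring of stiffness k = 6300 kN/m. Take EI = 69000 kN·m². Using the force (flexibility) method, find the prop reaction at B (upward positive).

R_B = 32.93 kN

Choose R_B as the redundant. The primary structure is the cantilever fixed at A.
Downward deflection at the released point B due to the loads:
  clockwise couple 111 at a = 0.8: M₀a(2L − a)/(2EI) = 674.9/EI
  point load 99.5 at a = 4: Pa²(3L − a)/(6EI) = 5307/EI
  δ_0 = 5982/EI
Tip deflection under a unit load at B: L³/(3EI) = 170.7/EI.
With EI = 69000 kN·m²: δ_0 = 0.086689 m and δ_{BB} = 0.002473 m/kN.
Compatibility — the spring shortens by R_B/k under the reaction it provides: δ_0 − R_B·δ_{BB} = R_B/k. With 1/k = 0.000159 m/kN, R_B = δ_0 / (δ_{BB} + 1/k) = 0.086689 / (0.002473 + 0.000159) = 32.93 kN.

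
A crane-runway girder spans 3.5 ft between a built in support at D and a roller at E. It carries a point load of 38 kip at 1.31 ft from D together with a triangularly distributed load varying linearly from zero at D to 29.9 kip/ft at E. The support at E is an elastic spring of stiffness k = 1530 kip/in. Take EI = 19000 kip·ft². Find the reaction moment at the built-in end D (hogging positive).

Remove the prop at E; the released (primary) structure is a cantilever built in at D.
Primary-structure tip deflection at E by superposition:
  point load 38 at a = 1.31: Pa²(3L − a)/(6EI) = 99.88/EI
  triangular load, peak 29.9 at the free end: 11w₀L⁴/(120EI) = 411.3/EI
  δ_0 = 511.2/EI
Flexibility coefficient — unit upward force at E: δ_{EE} = L³/(3EI) = 14.29/EI.
With EI = 19000 kip·ft²: δ_0 = 0.026904 ft and δ_{EE} = 0.000752 ft/kip.
Compatibility — the spring shortens by R_E/k under the reaction it provides: δ_0 − R_E·δ_{EE} = R_E/k. With 1/k = 1/(1530×12) ft/kip = 0.000054 ft/kip, R_E = δ_0 / (δ_{EE} + 1/k) = 0.026904 / (0.000752 + 0.000054) = 33.35 kip.
Moment equilibrium about D: M_D = Σ(load moments about D) − R_E·L = 171.9 − 33.35×3.5 = 55.14 kip·ft.

M_D = 55.14 kip·ft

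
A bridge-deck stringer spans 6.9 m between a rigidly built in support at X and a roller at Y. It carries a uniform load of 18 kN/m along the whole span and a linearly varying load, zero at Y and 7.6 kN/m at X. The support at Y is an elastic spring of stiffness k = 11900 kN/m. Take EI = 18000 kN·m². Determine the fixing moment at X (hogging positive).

Remove the prop at Y; the released (primary) structure is a cantilever built in at X.
Deflection at Y on the released cantilever, summing each load's contribution:
  UDL 18: wL⁴/(8EI) = 5100/EI
  triangular load, peak 7.6 at the fixed end: w₀L⁴/(30EI) = 574.2/EI
  δ_0 = 5674/EI
Flexibility coefficient — unit upward force at Y: δ_{YY} = L³/(3EI) = 109.5/EI.
With EI = 18000 kN·m²: δ_0 = 0.31524 m and δ_{YY} = 0.006084 m/kN.
Compatibility — the spring shortens by R_Y/k under the reaction it provides: δ_0 − R_Y·δ_{YY} = R_Y/k. With 1/k = 0.000084 m/kN, R_Y = δ_0 / (δ_{YY} + 1/k) = 0.31524 / (0.006084 + 0.000084) = 51.11 kN.
Moment equilibrium about X: M_X = Σ(load moments about X) − R_Y·L = 488.8 − 51.11×6.9 = 136.1 kN·m.

M_X = 136.1 kN·m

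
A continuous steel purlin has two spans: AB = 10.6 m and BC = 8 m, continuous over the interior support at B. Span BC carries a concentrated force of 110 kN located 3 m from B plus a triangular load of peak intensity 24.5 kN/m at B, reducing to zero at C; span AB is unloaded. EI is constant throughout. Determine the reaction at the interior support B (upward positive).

R_B = 159.8 kN

Take M_B as the redundant. Released structure: two simple spans AB and BC with a hinge at B.
Rotations at B on the released spans (each span's end-slope, ×1/EI):
  span BC: point load 110 at a = 3: Pab(L + b)/(6LEI) = 446.9/EI
  span BC: triangular load, peak 24.5: w₀L³/(45EI) = 278.8/EI
  relative rotation θ_0 = (0 + 725.6)/EI = 725.6/EI
A unit hogging moment at B produces rotation L₁/(3EI) + L₂/(3EI) = 6.2/EI.
Compatibility: M_B·(L₁+L₂)/(3EI) = θ_0, giving M_B = 117 kN·m (hogging).
Span AB, ΣM about A with M_B applied at B: R_B^{AB}·10.6 = 0 + 117, so R_B^{AB} = 11.04 kN and R_A = 0 − 11.04 = -11.04 kN.
Span BC, ΣM about C: R_B^{BC}·8 = 1073 + 117, so R_B^{BC} = 148.7 kN and R_C = 208 − 148.7 = 59.29 kN.
R_B = 11.04 + 148.7 = 159.8 kN.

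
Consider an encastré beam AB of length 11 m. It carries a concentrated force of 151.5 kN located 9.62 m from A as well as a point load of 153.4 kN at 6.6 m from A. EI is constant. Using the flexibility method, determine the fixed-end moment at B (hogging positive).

M_B = 402.9 kN·m

Take the two fixed-end moments M_A, M_B as redundants; the released structure is the simple span AB.
End rotations of the released simple span under the applied load (×1/EI):
  at A: point load 151.5 at a = 9.62: Pab(L + b)/(6LEI) = 377.3/EI
  at B: point load 151.5 at a = 9.62: Pab(L + a)/(6LEI) = 628.4/EI
  at A: point load 153.4 at a = 6.6: Pab(L + b)/(6LEI) = 1039/EI
  at B: point load 153.4 at a = 6.6: Pab(L + a)/(6LEI) = 1188/EI
  θ_A0 = 1417/EI,  θ_B0 = 1816/EI
Flexibility coefficients: a unit moment at one end gives L/(3EI) there and L/(6EI) at the far end, so f₁₁ = f₂₂ = 3.667/EI and f₁₂ = f₂₁ = 1.833/EI.
Compatibility — zero rotation at each built-in end:
  3.667 M_A + 1.833 M_B = 1417
  1.833 M_A + 3.667 M_B = 1816
Solving the pair gives M_A = 184.9 kN·m and M_B = 402.9 kN·m (hogging).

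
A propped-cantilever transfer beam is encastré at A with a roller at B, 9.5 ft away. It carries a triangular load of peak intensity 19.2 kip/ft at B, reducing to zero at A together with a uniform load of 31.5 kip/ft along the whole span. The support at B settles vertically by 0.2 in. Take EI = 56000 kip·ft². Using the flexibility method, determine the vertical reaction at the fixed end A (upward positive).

Choose R_B as the redundant. The primary structure is the cantilever fixed at A.
Deflection at B on the released cantilever, summing each load's contribution:
  triangular load, peak 19.2 at the free end: 11w₀L⁴/(120EI) = 14335/EI
  UDL 31.5: wL⁴/(8EI) = 32071/EI
  δ_0 = 46406/EI
Tip deflection under a unit load at B: L³/(3EI) = 285.8/EI.
With EI = 56000 kip·ft²: δ_0 = 0.82869 ft and δ_{BB} = 0.005103 ft/kip.
Compatibility — the beam at B must follow the support down by 0.01667 ft: δ_0 − R_B·δ_{BB} = 0.01667, so R_B = (0.82869 − 0.01667)/0.005103 = 159.1 kip.
Vertical equilibrium: R_A = ΣP − R_B = 390.4 − 159.1 = 231.3 kip.

R_A = 231.3 kip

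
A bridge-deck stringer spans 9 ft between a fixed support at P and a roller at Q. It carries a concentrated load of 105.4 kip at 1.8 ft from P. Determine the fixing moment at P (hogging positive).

Take the reaction at Q as the redundant and release it; the primary structure is a cantilever fixed at P.
Free-end deflection of the primary structure under the applied loading (downward +):
  point load 105.4 at a = 1.8: Pa²(3L − a)/(6EI) = 1434/EI
Tip deflection under a unit load at Q: L³/(3EI) = 243/EI.
The prop prevents deflection at Q: R_Q = δ_0/δ_{QQ} = 1434/243 = 5.902 kip.
Moment equilibrium about P: M_P = Σ(load moments about P) − R_Q·L = 189.7 − 5.902×9 = 136.6 kip·ft.

M_P = 136.6 kip·ft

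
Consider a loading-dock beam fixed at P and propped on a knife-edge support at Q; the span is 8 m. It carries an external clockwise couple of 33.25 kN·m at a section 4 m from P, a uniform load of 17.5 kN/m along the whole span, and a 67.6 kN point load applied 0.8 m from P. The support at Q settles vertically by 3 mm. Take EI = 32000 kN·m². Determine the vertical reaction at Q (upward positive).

R_Q = 57.59 kN

Remove the prop at Q; the released (primary) structure is a cantilever built in at P.
Downward deflection at the released point Q due to the loads:
  clockwise couple 33.25 at a = 4: M₀a(2L − a)/(2EI) = 798/EI
  UDL 17.5: wL⁴/(8EI) = 8960/EI
  point load 67.6 at a = 0.8: Pa²(3L − a)/(6EI) = 167.3/EI
  δ_0 = 9925/EI
Tip deflection under a unit load at Q: L³/(3EI) = 170.7/EI.
With EI = 32000 kN·m²: δ_0 = 0.31017 m and δ_{QQ} = 0.005333 m/kN.
Compatibility — the beam at Q must follow the support down by 0.003 m: δ_0 − R_Q·δ_{QQ} = 0.003, so R_Q = (0.31017 − 0.003)/0.005333 = 57.59 kN.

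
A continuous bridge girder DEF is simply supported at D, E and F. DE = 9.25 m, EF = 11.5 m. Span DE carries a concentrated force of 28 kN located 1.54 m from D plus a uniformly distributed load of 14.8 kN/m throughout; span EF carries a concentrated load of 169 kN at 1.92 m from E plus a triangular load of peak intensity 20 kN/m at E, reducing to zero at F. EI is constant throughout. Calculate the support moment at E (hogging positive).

Insert a hinge at E; M_E is the redundant, and each span becomes simply supported.
End slopes at the hinge E, treating each span as simply supported:
  span DE: point load 28 at a = 1.54: Pab(L + a)/(6LEI) = 64.63/EI
  span DE: UDL 14.8: wL³/(24EI) = 488.1/EI
  span EF: point load 169 at a = 1.92: Pab(L + b)/(6LEI) = 949.7/EI
  span EF: triangular load, peak 20: w₀L³/(45EI) = 675.9/EI
  relative rotation θ_0 = (552.7 + 1626)/EI = 2178/EI
A unit hogging moment at E produces rotation L₁/(3EI) + L₂/(3EI) = 6.917/EI.
Compatibility: M_E·(L₁+L₂)/(3EI) = θ_0, giving M_E = 314.9 kN·m (hogging).

M_E = 314.9 kN·m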